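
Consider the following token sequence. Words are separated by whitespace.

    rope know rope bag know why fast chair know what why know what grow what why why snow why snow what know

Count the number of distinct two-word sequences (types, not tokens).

22 tokens → 21 bigram windows in total.
Repeated bigrams (each contributes count−1 duplicates):
  know what: 2
  what why: 2
  why snow: 2
3 duplicate windows → 21 − 3 = 18 distinct.

18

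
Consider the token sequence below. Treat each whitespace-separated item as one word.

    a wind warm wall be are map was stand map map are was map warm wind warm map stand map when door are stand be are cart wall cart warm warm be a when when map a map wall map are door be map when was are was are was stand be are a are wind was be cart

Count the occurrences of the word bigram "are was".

Scanning the 58 overlapping bigram windows for "are was":
  position 12–13: are was
  position 47–48: are was
  position 49–50: are was

3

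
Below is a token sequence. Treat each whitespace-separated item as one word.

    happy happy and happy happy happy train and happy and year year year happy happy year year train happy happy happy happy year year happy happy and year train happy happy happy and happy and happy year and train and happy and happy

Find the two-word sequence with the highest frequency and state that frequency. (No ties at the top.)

"happy happy", 10 times

Bigram frequencies (highest first):
  happy happy: 10
  happy and: 6
  and happy: 6
  year year: 4
  happy year: 3
  train and: 2
  … (7 more, each ≤ 2)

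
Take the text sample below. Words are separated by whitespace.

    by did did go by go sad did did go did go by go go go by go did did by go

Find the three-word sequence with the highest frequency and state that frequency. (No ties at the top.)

"go by go", 3 times

Trigram frequencies (highest first):
  go by go: 3
  did did go: 2
  did go by: 2
  by did did: 1
  by go sad: 1
  go sad did: 1
  … (10 more, each ≤ 1)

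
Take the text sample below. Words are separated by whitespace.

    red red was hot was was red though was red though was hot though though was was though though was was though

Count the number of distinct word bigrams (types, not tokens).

22 tokens → 21 bigram windows in total.
Repeated bigrams (each contributes count−1 duplicates):
  though was: 4
  was was: 3
  red though: 2
  though though: 2
  was hot: 2
  was red: 2
  was though: 2
10 duplicate windows → 21 − 10 = 11 distinct.

11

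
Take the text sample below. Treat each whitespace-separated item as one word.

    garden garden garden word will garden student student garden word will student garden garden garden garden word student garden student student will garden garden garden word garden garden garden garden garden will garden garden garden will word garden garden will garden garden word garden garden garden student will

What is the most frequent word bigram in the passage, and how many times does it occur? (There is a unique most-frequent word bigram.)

Bigram frequencies (highest first):
  garden garden: 17
  garden word: 5
  will garden: 4
  garden student: 3
  student garden: 3
  word garden: 3
  … (7 more, each ≤ 3)

"garden garden", 17 times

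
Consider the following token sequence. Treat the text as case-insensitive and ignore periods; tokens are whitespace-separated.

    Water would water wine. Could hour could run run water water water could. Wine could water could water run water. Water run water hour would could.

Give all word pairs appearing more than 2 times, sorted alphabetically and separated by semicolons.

run water; water water

Bigram counts meeting the condition (more than 2 times):
  run water: 3
  water water: 3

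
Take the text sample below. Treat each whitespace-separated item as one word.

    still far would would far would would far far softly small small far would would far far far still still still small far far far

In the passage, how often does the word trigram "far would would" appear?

Scanning the 23 overlapping trigram windows for "far would would":
  position 2–4: far would would
  position 5–7: far would would
  position 13–15: far would would

3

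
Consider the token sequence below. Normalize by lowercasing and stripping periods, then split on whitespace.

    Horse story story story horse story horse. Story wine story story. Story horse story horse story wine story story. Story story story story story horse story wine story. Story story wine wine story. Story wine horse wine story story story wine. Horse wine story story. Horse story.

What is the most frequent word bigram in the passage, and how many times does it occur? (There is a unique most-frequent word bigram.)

Bigram frequencies (highest first):
  story story: 16
  horse story: 7
  story horse: 6
  story wine: 6
  wine story: 6
  wine horse: 2
  … (2 more, each ≤ 2)

"story story", 16 times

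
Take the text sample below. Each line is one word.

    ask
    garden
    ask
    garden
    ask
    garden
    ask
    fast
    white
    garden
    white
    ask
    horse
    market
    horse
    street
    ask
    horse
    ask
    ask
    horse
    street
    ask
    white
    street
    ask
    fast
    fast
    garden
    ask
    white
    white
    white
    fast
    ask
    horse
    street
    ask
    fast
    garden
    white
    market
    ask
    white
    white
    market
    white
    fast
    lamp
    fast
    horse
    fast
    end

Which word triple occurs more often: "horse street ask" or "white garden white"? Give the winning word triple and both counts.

"horse street ask" (3 vs 1)

"horse street ask": 3 occurrences
"white garden white": 1 occurrence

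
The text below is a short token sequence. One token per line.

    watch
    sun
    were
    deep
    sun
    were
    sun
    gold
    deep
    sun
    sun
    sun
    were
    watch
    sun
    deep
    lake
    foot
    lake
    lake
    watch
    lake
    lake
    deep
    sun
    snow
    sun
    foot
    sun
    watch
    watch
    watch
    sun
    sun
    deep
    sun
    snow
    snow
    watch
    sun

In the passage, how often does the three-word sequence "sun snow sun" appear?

Scanning the 38 overlapping trigram windows for "sun snow sun":
  position 25–27: sun snow sun

1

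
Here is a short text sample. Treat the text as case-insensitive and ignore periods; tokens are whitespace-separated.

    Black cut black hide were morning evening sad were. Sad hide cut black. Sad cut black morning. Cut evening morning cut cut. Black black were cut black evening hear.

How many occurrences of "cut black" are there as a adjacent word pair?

5

Scanning the 28 overlapping bigram windows for "cut black":
  position 2–3: cut black
  position 12–13: cut black
  position 15–16: cut black
  position 22–23: cut black
  position 26–27: cut black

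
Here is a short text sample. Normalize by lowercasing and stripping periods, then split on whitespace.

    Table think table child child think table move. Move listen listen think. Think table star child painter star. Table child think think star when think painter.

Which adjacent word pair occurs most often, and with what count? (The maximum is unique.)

"think table", 3 times

Bigram frequencies (highest first):
  think table: 3
  table child: 2
  child think: 2
  think think: 2
  table think: 1
  child child: 1
  … (14 more, each ≤ 1)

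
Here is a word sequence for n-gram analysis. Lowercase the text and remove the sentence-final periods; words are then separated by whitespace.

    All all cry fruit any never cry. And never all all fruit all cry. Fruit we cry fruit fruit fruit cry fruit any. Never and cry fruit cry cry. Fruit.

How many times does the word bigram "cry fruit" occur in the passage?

Scanning the 29 overlapping bigram windows for "cry fruit":
  position 3–4: cry fruit
  position 14–15: cry fruit
  position 17–18: cry fruit
  position 21–22: cry fruit
  position 26–27: cry fruit
  position 29–30: cry fruit

6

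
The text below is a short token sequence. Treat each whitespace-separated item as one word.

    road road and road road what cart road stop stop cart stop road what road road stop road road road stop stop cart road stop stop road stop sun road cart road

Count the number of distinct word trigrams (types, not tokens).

32 tokens → 30 trigram windows in total.
Repeated trigrams (each contributes count−1 duplicates):
  road stop stop: 3
  cart road stop: 2
  road road stop: 2
  stop stop cart: 2
5 duplicate windows → 30 − 5 = 25 distinct.

25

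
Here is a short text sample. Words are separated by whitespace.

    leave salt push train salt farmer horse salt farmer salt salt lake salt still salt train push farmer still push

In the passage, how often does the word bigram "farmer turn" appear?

0

Scanning the 19 overlapping bigram windows for "farmer turn":
  (none found)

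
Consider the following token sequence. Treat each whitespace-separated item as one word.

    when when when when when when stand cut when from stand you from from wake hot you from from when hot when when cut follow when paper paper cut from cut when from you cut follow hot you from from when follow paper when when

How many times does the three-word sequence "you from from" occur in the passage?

Scanning the 43 overlapping trigram windows for "you from from":
  position 12–14: you from from
  position 17–19: you from from
  position 38–40: you from from

3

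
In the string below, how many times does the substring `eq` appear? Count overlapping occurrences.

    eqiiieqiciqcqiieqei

3

Sliding a length-2 window over the 19 characters (18 positions):
  position 1–2: eq
  position 6–7: eq
  position 16–17: eq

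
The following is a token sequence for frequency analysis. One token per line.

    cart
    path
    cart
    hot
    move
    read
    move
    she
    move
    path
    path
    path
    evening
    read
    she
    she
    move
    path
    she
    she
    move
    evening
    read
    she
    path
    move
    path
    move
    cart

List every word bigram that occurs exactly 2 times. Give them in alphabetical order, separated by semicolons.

Bigram counts meeting the condition (exactly 2 times):
  evening read: 2
  path move: 2
  path path: 2
  read she: 2
  she she: 2

evening read; path move; path path; read she; she she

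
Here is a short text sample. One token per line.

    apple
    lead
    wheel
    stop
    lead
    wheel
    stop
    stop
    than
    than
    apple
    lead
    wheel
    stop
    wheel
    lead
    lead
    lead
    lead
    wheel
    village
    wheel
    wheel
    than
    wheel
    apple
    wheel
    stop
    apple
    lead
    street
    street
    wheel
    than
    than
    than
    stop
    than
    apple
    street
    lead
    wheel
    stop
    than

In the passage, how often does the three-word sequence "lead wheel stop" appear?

4

Scanning the 42 overlapping trigram windows for "lead wheel stop":
  position 2–4: lead wheel stop
  position 5–7: lead wheel stop
  position 12–14: lead wheel stop
  position 41–43: lead wheel stop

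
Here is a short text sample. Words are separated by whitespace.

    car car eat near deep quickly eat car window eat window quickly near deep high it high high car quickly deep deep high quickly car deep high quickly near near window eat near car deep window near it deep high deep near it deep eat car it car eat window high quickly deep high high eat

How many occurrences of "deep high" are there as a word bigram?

Scanning the 55 overlapping bigram windows for "deep high":
  position 14–15: deep high
  position 22–23: deep high
  position 26–27: deep high
  position 39–40: deep high
  position 53–54: deep high

5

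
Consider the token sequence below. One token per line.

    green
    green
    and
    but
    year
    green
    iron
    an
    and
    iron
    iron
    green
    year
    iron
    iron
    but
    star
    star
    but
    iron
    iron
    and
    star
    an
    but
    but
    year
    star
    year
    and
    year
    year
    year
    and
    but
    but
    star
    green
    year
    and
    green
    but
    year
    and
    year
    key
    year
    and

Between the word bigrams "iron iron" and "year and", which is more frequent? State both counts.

"iron iron": 3 occurrences
"year and": 5 occurrences

"year and" (5 vs 3)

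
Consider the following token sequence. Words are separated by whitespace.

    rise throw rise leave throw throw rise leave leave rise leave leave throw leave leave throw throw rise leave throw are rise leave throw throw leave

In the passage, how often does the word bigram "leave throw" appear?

5

Scanning the 25 overlapping bigram windows for "leave throw":
  position 4–5: leave throw
  position 12–13: leave throw
  position 15–16: leave throw
  position 19–20: leave throw
  position 23–24: leave throw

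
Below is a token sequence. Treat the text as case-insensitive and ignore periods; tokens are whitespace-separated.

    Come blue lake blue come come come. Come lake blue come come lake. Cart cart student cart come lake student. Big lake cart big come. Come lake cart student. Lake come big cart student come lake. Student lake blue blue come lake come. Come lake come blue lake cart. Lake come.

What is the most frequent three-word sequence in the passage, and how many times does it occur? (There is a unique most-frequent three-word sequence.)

Trigram frequencies (highest first):
  come come lake: 4
  come blue lake: 2
  lake blue come: 2
  blue come come: 2
  come come come: 2
  come lake cart: 2
  … (33 more, each ≤ 2)

"come come lake", 4 times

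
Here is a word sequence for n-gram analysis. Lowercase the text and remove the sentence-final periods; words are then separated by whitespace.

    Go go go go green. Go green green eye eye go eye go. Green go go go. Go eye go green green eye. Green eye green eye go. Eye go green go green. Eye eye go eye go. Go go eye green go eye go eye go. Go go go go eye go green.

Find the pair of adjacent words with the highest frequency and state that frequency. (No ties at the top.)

"go go", 12 times

Bigram frequencies (highest first):
  go go: 12
  eye go: 10
  go eye: 8
  go green: 7
  green eye: 5
  green go: 4
  … (3 more, each ≤ 3)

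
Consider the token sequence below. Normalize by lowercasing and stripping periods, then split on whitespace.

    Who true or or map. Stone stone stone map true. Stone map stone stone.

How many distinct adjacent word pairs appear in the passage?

9

14 tokens → 13 bigram windows in total.
Repeated bigrams (each contributes count−1 duplicates):
  stone stone: 3
  map stone: 2
  stone map: 2
4 duplicate windows → 13 − 4 = 9 distinct.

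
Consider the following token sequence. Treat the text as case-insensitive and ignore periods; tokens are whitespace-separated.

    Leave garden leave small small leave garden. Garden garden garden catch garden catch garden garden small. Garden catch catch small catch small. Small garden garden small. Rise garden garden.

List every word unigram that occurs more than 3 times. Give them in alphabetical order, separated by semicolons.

Unigram counts meeting the condition (more than 3 times):
  catch: 5
  garden: 13
  small: 7

catch; garden; small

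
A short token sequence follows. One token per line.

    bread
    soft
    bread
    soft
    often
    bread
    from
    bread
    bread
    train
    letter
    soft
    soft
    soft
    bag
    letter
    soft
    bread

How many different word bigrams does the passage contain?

18 tokens → 17 bigram windows in total.
Repeated bigrams (each contributes count−1 duplicates):
  bread soft: 2
  letter soft: 2
  soft bread: 2
  soft soft: 2
4 duplicate windows → 17 − 4 = 13 distinct.

13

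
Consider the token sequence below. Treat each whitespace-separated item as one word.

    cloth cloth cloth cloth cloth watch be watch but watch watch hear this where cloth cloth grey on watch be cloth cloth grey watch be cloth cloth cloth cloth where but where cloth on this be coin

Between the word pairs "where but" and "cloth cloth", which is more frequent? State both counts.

"where but": 1 occurrence
"cloth cloth": 9 occurrences

"cloth cloth" (9 vs 1)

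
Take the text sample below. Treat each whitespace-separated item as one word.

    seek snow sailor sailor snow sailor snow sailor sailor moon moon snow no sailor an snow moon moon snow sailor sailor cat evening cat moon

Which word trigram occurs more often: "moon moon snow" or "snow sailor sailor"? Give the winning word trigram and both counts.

"moon moon snow": 2 occurrences
"snow sailor sailor": 3 occurrences

"snow sailor sailor" (3 vs 2)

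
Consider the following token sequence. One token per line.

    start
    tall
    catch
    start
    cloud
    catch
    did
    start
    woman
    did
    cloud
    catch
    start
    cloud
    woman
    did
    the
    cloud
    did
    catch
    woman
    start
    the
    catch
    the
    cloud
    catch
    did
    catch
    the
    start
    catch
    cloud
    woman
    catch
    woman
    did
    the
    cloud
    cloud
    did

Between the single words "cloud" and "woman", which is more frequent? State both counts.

"cloud" (8 vs 5)

"cloud": 8 occurrences
"woman": 5 occurrences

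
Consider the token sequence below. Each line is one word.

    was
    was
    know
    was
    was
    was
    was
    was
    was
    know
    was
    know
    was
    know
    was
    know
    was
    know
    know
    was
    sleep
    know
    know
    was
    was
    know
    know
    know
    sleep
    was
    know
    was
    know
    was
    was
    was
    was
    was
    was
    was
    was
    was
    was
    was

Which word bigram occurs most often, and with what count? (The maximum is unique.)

"was was", 17 times

Bigram frequencies (highest first):
  was was: 17
  was know: 9
  know was: 9
  know know: 4
  was sleep: 1
  sleep know: 1
  … (2 more, each ≤ 1)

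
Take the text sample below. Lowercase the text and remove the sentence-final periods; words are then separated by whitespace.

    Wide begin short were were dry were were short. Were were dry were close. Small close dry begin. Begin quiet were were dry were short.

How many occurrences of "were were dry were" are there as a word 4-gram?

3

Scanning the 22 overlapping 4-gram windows for "were were dry were":
  position 4–7: were were dry were
  position 10–13: were were dry were
  position 21–24: were were dry were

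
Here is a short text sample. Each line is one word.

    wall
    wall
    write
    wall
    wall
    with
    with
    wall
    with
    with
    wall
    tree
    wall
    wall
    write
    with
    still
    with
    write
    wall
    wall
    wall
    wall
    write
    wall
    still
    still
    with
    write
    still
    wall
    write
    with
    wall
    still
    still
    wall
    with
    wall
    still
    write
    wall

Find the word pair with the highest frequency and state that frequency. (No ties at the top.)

Bigram frequencies (highest first):
  wall wall: 6
  wall write: 4
  write wall: 4
  with wall: 4
  wall with: 3
  wall still: 3
  … (11 more, each ≤ 2)

"wall wall", 6 times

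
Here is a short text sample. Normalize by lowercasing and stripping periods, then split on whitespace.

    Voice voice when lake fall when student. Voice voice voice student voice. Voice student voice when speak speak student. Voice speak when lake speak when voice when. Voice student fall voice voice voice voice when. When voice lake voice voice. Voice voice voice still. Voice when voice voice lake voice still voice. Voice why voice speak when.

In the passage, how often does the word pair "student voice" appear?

4

Scanning the 56 overlapping bigram windows for "student voice":
  position 7–8: student voice
  position 11–12: student voice
  position 14–15: student voice
  position 19–20: student voice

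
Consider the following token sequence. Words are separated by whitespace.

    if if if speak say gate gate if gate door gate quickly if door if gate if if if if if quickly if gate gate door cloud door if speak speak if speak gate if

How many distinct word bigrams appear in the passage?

35 tokens → 34 bigram windows in total.
Repeated bigrams (each contributes count−1 duplicates):
  if if: 6
  gate if: 3
  if gate: 3
  if speak: 3
  door if: 2
  gate door: 2
  gate gate: 2
  quickly if: 2
15 duplicate windows → 34 − 15 = 19 distinct.

19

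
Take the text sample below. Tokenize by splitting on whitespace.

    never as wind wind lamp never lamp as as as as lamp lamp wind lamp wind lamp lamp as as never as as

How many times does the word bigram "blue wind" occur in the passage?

Scanning the 22 overlapping bigram windows for "blue wind":
  (none found)

0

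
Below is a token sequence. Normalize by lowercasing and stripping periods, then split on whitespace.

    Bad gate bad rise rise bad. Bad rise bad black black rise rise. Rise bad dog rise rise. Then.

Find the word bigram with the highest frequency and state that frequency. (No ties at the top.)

Bigram frequencies (highest first):
  rise rise: 4
  rise bad: 3
  bad rise: 2
  bad gate: 1
  gate bad: 1
  bad bad: 1
  … (6 more, each ≤ 1)

"rise rise", 4 times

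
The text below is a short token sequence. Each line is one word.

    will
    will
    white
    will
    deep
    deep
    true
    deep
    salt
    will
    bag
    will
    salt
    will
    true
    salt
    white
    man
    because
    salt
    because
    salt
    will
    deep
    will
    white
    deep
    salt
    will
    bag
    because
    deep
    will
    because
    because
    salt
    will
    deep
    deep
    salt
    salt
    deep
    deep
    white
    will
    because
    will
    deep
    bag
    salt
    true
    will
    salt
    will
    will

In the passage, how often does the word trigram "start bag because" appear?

Scanning the 53 overlapping trigram windows for "start bag because":
  (none found)

0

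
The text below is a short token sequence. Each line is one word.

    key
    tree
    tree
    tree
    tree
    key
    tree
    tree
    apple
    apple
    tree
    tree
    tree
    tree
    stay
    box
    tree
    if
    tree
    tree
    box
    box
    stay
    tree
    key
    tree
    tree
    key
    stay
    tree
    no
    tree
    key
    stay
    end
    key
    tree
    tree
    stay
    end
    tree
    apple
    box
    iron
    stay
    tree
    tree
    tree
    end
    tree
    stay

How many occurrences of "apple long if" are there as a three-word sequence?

Scanning the 49 overlapping trigram windows for "apple long if":
  (none found)

0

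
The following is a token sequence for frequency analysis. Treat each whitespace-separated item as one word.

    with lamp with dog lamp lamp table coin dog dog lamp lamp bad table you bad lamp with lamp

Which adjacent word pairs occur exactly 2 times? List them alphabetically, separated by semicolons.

Bigram counts meeting the condition (exactly 2 times):
  dog lamp: 2
  lamp lamp: 2
  lamp with: 2
  with lamp: 2

dog lamp; lamp lamp; lamp with; with lamp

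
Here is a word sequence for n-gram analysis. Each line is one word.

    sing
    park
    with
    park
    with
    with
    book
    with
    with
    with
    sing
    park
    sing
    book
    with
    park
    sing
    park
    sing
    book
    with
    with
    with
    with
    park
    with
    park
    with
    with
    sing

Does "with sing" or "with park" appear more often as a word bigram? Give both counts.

"with park" (4 vs 2)

"with sing": 2 occurrences
"with park": 4 occurrences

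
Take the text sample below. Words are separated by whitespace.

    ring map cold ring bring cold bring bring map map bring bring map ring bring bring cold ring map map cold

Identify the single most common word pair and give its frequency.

Bigram frequencies (highest first):
  bring bring: 3
  ring map: 2
  map cold: 2
  cold ring: 2
  ring bring: 2
  bring cold: 2
  … (5 more, each ≤ 2)

"bring bring", 3 times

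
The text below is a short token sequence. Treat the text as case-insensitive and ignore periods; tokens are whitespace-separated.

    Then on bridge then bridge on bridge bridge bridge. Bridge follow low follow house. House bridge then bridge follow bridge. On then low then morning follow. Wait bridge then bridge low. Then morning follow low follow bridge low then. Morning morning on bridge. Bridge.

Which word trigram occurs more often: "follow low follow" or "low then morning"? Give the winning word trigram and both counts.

"low then morning" (3 vs 2)

"follow low follow": 2 occurrences
"low then morning": 3 occurrences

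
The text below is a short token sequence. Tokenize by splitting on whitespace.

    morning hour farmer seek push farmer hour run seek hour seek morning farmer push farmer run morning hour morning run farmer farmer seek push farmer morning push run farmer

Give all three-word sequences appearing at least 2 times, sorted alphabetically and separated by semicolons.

farmer seek push; seek push farmer

Trigram counts meeting the condition (at least 2 times):
  farmer seek push: 2
  seek push farmer: 2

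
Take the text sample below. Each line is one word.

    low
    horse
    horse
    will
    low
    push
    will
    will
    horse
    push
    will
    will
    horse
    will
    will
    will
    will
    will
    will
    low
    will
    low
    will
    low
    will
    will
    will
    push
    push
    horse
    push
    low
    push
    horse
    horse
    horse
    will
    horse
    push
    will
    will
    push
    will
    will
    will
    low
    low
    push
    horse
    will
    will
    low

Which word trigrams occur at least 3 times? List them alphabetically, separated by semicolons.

push will will; will low will; will will low; will will will

Trigram counts meeting the condition (at least 3 times):
  push will will: 4
  will low will: 3
  will will low: 3
  will will will: 6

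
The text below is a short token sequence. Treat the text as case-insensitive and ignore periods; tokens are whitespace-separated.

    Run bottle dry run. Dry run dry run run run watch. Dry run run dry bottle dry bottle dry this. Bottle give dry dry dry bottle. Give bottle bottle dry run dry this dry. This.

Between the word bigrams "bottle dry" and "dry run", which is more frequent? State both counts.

"bottle dry": 4 occurrences
"dry run": 5 occurrences

"dry run" (5 vs 4)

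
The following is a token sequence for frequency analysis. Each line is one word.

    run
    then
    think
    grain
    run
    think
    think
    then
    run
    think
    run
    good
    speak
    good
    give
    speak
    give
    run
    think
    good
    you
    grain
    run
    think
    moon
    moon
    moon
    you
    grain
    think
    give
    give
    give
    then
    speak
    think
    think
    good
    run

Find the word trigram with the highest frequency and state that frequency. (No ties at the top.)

"grain run think", 2 times

Trigram frequencies (highest first):
  grain run think: 2
  run then think: 1
  then think grain: 1
  think grain run: 1
  run think think: 1
  think think then: 1
  … (30 more, each ≤ 1)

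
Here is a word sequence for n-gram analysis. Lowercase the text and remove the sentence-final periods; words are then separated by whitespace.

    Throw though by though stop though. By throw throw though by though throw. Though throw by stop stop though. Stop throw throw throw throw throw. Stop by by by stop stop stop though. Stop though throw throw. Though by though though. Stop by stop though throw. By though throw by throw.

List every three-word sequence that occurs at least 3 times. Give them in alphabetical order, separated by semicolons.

Trigram counts meeting the condition (at least 3 times):
  though by though: 3
  though throw by: 3
  throw though by: 3
  throw throw throw: 3

though by though; though throw by; throw though by; throw throw throw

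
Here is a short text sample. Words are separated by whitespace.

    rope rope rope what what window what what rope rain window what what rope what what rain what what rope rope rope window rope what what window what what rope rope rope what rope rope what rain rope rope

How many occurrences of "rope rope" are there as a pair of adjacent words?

8

Scanning the 38 overlapping bigram windows for "rope rope":
  position 1–2: rope rope
  position 2–3: rope rope
  position 20–21: rope rope
  position 21–22: rope rope
  position 30–31: rope rope
  position 31–32: rope rope
  position 34–35: rope rope
  position 38–39: rope rope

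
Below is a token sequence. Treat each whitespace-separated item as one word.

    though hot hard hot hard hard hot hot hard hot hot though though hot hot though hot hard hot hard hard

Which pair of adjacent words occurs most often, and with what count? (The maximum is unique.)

Bigram frequencies (highest first):
  hot hard: 5
  hard hot: 4
  though hot: 3
  hot hot: 3
  hard hard: 2
  hot though: 2
  … (1 more, each ≤ 1)

"hot hard", 5 times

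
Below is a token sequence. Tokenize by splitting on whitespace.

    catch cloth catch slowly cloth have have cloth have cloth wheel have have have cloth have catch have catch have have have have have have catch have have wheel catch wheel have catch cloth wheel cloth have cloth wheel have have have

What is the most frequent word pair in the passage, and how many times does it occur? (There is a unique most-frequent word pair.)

Bigram frequencies (highest first):
  have have: 11
  cloth have: 4
  have cloth: 4
  have catch: 4
  cloth wheel: 3
  wheel have: 3
  … (9 more, each ≤ 3)

"have have", 11 times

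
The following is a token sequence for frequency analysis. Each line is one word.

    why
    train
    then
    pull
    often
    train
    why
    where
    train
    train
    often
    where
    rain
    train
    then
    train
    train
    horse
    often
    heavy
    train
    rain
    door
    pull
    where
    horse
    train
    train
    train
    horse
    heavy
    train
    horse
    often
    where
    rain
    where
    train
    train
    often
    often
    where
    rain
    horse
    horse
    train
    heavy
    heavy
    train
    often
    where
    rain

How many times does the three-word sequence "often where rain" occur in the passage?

Scanning the 50 overlapping trigram windows for "often where rain":
  position 11–13: often where rain
  position 34–36: often where rain
  position 41–43: often where rain
  position 50–52: often where rain

4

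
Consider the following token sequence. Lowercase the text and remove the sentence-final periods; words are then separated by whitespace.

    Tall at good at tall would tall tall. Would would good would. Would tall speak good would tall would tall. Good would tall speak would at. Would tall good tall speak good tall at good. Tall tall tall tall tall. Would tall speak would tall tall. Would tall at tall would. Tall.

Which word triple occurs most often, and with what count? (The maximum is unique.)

"tall would tall", 5 times

Trigram frequencies (highest first):
  tall would tall: 5
  tall tall would: 3
  would tall speak: 3
  tall tall tall: 3
  tall at good: 2
  at tall would: 2
  … (27 more, each ≤ 2)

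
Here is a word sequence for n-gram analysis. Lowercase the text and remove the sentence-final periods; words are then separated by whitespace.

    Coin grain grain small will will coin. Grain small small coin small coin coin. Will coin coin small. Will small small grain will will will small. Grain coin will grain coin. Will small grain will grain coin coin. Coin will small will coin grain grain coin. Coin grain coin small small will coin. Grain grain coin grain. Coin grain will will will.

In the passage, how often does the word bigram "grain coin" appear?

7

Scanning the 61 overlapping bigram windows for "grain coin":
  position 27–28: grain coin
  position 30–31: grain coin
  position 36–37: grain coin
  position 45–46: grain coin
  position 48–49: grain coin
  position 55–56: grain coin
  position 57–58: grain coin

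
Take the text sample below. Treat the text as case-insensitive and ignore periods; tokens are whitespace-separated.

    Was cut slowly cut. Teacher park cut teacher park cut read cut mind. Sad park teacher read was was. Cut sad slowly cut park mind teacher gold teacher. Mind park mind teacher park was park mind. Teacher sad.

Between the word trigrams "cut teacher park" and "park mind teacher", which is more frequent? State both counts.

"cut teacher park": 2 occurrences
"park mind teacher": 3 occurrences

"park mind teacher" (3 vs 2)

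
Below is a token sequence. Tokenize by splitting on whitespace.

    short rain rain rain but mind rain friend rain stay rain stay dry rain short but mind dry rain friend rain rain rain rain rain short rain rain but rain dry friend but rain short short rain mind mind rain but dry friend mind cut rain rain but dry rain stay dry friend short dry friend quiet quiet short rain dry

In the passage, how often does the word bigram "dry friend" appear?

Scanning the 60 overlapping bigram windows for "dry friend":
  position 31–32: dry friend
  position 42–43: dry friend
  position 52–53: dry friend
  position 55–56: dry friend

4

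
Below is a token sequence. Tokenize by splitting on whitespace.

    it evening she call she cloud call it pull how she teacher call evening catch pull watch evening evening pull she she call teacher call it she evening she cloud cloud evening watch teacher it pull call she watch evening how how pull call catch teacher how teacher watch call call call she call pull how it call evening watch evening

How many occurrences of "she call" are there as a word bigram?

3

Scanning the 60 overlapping bigram windows for "she call":
  position 3–4: she call
  position 22–23: she call
  position 53–54: she call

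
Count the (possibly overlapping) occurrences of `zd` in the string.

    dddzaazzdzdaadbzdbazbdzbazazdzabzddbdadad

Sliding a length-2 window over the 41 characters (40 positions):
  position 8–9: zd
  position 10–11: zd
  position 16–17: zd
  position 28–29: zd
  position 33–34: zd

5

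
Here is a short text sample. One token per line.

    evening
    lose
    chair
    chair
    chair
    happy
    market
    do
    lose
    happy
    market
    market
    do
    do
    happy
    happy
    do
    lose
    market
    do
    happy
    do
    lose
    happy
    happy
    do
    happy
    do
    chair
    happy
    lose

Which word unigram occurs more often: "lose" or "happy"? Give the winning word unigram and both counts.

"happy" (9 vs 5)

"lose": 5 occurrences
"happy": 9 occurrences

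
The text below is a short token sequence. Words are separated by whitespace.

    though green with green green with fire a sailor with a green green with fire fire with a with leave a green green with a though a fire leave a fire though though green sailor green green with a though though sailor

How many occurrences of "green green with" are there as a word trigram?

4

Scanning the 40 overlapping trigram windows for "green green with":
  position 4–6: green green with
  position 12–14: green green with
  position 22–24: green green with
  position 36–38: green green with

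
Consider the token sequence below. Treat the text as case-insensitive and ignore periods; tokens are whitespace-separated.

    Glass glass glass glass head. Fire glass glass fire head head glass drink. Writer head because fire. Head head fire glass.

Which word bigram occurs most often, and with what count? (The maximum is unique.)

"glass glass", 4 times

Bigram frequencies (highest first):
  glass glass: 4
  head fire: 2
  fire glass: 2
  fire head: 2
  head head: 2
  glass head: 1
  … (7 more, each ≤ 1)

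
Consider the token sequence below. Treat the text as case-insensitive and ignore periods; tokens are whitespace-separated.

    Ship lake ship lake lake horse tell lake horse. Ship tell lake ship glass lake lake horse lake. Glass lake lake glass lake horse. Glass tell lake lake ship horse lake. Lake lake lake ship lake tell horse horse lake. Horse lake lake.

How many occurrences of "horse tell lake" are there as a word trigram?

Scanning the 41 overlapping trigram windows for "horse tell lake":
  position 6–8: horse tell lake

1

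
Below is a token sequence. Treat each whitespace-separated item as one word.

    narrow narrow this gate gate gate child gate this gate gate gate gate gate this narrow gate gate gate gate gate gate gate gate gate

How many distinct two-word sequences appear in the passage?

25 tokens → 24 bigram windows in total.
Repeated bigrams (each contributes count−1 duplicates):
  gate gate: 14
  gate this: 2
  this gate: 2
15 duplicate windows → 24 − 15 = 9 distinct.

9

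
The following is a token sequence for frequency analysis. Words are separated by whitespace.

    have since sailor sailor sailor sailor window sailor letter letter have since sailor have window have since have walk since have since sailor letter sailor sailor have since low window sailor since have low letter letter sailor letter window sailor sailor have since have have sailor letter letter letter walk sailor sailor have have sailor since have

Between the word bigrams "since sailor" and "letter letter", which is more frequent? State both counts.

"letter letter" (4 vs 3)

"since sailor": 3 occurrences
"letter letter": 4 occurrences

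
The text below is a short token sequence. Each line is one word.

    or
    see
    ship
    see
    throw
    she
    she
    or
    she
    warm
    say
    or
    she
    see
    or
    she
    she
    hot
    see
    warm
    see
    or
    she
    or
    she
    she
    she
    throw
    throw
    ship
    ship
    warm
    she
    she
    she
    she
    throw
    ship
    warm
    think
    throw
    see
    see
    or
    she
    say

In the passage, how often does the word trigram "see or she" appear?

3

Scanning the 44 overlapping trigram windows for "see or she":
  position 14–16: see or she
  position 21–23: see or she
  position 43–45: see or she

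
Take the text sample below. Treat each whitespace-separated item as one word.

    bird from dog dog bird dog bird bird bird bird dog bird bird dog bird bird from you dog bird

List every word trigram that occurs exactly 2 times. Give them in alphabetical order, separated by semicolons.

bird bird bird; bird bird dog

Trigram counts meeting the condition (exactly 2 times):
  bird bird bird: 2
  bird bird dog: 2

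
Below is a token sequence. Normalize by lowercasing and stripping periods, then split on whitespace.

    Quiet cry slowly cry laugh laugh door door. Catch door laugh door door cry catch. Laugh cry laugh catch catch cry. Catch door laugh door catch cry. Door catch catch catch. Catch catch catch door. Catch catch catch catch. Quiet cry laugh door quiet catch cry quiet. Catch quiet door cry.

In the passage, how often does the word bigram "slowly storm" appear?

Scanning the 50 overlapping bigram windows for "slowly storm":
  (none found)

0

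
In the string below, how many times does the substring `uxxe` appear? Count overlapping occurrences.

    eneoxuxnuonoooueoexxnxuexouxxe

1

Sliding a length-4 window over the 30 characters (27 positions):
  position 27–30: uxxe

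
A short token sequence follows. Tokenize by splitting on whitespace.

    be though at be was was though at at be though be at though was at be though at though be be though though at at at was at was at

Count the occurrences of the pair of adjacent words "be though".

4

Scanning the 30 overlapping bigram windows for "be though":
  position 1–2: be though
  position 10–11: be though
  position 17–18: be though
  position 22–23: be though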